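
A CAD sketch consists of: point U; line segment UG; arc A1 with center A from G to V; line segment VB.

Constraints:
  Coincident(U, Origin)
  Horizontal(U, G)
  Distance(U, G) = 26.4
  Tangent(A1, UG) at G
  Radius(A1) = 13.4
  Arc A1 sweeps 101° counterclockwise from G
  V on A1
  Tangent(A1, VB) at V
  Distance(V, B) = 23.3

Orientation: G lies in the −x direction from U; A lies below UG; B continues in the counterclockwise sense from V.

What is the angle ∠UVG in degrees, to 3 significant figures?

28.5°

U is at the origin; U and G share the same y with |UG| = 26.4 and G on the −x side, so G = (-26.4, 0.00). Tangency of A1 to UG means the radius AG is perpendicular to UG, so A = G + (0, -13.4) = (-26.4, -13.4). On A1, G sits at bearing 90° from A; a 101° counterclockwise sweep puts V at bearing 191°, so V = A + 13.4·(cos 191°, sin 191°) = (-39.6, -16.0). Then cos ∠UVG = VU·VG / (|VU||VG|), giving 28.5°.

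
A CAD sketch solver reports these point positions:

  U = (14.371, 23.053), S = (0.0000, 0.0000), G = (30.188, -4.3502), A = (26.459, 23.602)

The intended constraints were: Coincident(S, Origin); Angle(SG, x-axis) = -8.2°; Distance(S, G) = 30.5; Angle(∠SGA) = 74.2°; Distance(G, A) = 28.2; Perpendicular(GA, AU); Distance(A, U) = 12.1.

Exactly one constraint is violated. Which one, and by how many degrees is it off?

Perpendicular(GA, AU) — off by 5.00°.

S = (0.00, 0.00) ✓; SG at -8.200° ✓; |SG| = 30.50 ✓; ∠SGA = 74.20° ✓; |GA| = 28.20 ✓; ∠(GA, AU) = 85.00° ✗; |AU| = 12.10 ✓.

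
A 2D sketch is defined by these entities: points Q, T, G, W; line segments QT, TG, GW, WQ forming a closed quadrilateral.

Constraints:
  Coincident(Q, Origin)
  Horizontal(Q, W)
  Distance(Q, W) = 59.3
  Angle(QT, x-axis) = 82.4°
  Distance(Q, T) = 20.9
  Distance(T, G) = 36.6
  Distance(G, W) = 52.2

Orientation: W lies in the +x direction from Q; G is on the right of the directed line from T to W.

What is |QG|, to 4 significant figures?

17.93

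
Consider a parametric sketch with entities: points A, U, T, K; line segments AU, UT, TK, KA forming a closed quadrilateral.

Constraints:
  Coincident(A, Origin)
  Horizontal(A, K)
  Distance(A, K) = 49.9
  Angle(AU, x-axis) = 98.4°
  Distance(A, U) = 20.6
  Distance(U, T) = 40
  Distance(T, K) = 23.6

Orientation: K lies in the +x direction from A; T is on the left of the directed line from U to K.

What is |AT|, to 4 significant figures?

41.93

A is at the origin; A and K share the same y with |AK| = 49.9 and K in +x, so K = (49.9, 0). AU runs at 98.4° with |AU| = 20.6, so U = (-3.009, 20.38). T is determined by |UT| = 40.0 and |TK| = 23.6 together: it lies at the intersection of circle(U, 40.0) and circle(K, 23.6). With |UK| = 56.70, the foot of the radical line on UK is 37.55 from U and the perpendicular offset is √(40.0² − 37.55²) = 13.79. Taking the left-of-UK solution: T = (36.99, 19.75).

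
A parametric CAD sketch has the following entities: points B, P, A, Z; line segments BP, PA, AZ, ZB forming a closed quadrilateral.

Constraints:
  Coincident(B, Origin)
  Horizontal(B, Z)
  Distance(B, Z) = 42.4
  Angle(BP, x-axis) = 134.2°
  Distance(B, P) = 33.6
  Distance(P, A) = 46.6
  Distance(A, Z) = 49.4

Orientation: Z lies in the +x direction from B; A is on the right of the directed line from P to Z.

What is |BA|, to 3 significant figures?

18.4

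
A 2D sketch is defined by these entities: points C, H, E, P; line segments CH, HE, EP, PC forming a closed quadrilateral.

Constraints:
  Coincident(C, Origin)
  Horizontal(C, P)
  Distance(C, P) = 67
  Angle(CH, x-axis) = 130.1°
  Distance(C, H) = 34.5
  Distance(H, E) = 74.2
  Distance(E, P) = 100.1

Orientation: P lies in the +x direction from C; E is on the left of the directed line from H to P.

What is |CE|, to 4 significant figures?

90.02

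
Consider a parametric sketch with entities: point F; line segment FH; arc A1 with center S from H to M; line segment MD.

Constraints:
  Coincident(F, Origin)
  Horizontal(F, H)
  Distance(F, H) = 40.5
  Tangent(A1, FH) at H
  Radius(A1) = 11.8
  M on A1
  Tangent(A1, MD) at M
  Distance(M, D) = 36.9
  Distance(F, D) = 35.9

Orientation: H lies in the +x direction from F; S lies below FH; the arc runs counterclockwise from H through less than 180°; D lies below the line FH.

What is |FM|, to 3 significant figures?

31.3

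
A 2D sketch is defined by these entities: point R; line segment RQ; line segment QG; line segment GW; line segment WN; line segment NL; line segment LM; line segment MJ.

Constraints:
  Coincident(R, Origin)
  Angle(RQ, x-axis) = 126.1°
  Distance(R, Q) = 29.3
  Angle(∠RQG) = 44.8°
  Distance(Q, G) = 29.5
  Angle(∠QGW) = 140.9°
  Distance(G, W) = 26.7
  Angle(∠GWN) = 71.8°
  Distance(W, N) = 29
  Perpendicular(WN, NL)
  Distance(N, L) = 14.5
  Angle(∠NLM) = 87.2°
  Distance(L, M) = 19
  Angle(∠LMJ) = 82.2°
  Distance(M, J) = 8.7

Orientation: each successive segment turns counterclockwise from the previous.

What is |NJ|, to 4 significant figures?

18.09

R is at the origin; RQ runs at 126.1° with length 29.3, so Q = (-17.26, 23.67). ∠RQG = 44.8° gives QG at -98.70° from the x-axis; with |QG| = 29.5, G = (-21.73, -5.486). ∠QGW = 140.9° gives GW at -59.60° from the x-axis; with |GW| = 26.7, W = (-8.215, -28.52). ∠GWN = 71.8° gives WN at 48.60° from the x-axis; with |WN| = 29.0, N = (10.96, -6.762). WN is perpendicular to NL, so NL runs at 138.6°; with |NL| = 14.5, L = (0.08689, 2.827). ∠NLM = 87.2° gives LM at -128.6° from the x-axis; with |LM| = 19.0, M = (-11.77, -12.02). ∠LMJ = 82.2° gives MJ at -30.80° from the x-axis; with |MJ| = 8.7, J = (-4.294, -16.48). Then |NJ| = |J − N| = 18.09.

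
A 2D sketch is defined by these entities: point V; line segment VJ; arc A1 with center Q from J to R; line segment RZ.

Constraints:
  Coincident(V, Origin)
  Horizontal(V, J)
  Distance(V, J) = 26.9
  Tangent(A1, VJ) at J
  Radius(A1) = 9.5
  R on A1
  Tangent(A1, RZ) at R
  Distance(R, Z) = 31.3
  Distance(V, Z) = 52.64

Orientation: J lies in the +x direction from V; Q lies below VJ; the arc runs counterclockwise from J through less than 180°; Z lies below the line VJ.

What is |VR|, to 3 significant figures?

22.9

Checks: |QJ| = 9.500 ✓; |QR| = 9.500 ✓; ∠(QR, RZ) = 90.00° ✓; |RZ| = 31.30 ✓; |VZ| = 52.64 ✓.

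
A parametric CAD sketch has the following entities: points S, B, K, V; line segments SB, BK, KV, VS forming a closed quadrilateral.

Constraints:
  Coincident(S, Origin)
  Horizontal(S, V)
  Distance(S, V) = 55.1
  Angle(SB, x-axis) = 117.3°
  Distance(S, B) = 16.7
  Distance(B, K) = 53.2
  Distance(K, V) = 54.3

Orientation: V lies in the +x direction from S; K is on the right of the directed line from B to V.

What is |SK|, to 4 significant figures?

36.58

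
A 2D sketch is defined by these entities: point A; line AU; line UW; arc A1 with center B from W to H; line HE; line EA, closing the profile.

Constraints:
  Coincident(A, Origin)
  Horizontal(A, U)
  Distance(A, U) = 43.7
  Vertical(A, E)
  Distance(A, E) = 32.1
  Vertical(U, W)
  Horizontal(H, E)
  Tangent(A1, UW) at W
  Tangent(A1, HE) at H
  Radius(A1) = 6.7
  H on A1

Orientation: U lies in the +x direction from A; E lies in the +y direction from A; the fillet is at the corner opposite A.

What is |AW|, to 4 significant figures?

50.55

The virtual corner opposite A is at (43.70, 32.10). The tangent condition forces BW to be normal to UW and since A1 is tangent to HE there, BH ⟂ HE, with radius 6.7, so the center B sits 6.7 in from both sides at B = (37.00, 25.40). That places the tangent points at W = (43.70, 25.40) on UW and H = (37.00, 32.10) on HE. Then |AW| = |W − A| = 50.55.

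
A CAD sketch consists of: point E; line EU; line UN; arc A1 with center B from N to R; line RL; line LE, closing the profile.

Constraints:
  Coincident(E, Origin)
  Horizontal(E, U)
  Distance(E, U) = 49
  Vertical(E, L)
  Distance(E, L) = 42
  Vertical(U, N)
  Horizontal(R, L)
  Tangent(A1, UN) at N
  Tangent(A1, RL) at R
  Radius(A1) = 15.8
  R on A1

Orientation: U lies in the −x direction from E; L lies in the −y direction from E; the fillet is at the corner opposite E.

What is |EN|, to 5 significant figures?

55.565

The virtual corner opposite E is at (-49.000, -42.000). Tangency of A1 to UN means the radius BN is perpendicular to UN and tangency of A1 to RL means the radius BR is perpendicular to RL, with radius 15.8, so the center B sits 15.8 in from both sides at B = (-33.200, -26.200). That places the tangent points at N = (-49.000, -26.200) on UN and R = (-33.200, -42.000) on RL. Then |EN| = |N − E| = 55.565.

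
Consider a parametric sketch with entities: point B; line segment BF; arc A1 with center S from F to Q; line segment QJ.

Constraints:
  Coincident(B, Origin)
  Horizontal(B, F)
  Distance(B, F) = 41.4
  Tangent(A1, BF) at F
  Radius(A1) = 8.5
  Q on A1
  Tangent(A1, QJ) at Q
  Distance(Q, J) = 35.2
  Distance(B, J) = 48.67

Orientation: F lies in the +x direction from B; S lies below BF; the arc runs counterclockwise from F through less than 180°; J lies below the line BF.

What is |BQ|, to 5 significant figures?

33.764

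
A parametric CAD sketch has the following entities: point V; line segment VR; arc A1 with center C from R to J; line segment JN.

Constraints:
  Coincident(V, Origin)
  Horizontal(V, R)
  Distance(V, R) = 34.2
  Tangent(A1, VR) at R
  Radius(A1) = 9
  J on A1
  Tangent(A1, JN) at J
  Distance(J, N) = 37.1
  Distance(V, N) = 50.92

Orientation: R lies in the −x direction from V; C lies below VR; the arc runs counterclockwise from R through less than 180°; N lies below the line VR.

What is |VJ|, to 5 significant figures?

44.083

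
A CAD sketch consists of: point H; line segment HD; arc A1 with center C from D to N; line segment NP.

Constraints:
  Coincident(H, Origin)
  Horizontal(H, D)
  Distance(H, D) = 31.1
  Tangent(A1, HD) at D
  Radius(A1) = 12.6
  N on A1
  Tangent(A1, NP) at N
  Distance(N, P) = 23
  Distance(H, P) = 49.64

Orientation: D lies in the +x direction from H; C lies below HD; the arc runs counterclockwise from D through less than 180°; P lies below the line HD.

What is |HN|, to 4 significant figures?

27.31

Checks: |CN| = 12.60 ✓; ∠(CN, NP) = 90.00° ✓; |NP| = 23.00 ✓; |HP| = 49.64 ✓.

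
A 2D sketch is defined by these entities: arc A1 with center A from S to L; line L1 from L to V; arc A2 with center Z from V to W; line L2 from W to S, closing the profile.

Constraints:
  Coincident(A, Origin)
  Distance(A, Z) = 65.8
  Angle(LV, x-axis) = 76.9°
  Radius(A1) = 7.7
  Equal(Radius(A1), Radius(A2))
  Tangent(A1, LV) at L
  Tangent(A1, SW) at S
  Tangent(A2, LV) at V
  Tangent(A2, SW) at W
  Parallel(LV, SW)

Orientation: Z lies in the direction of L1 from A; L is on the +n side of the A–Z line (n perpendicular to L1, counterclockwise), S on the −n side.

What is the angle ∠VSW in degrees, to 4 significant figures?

13.17°

Tangency of A1 to both parallel lines with radius 7.7 puts L and S at A ± 7.7·n: L = (-7.500, 1.745), S = (7.500, -1.745). Equal radii place V and W the same way about Z: V = Z + 7.7·n = (7.414, 65.83), W = Z − 7.7·n = (22.41, 62.34). Then cos ∠VSW = SV·SW / (|SV||SW|), giving 13.17°.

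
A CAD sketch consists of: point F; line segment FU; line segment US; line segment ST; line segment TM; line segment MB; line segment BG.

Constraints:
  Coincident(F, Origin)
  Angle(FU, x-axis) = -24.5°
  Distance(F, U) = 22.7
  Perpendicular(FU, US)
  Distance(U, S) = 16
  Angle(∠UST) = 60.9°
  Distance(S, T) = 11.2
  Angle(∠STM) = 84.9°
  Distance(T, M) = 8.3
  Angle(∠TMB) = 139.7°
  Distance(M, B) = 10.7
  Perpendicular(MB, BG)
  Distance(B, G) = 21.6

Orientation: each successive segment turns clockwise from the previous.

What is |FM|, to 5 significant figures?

17.962

F is at the origin; FU runs at -24.5° with length 22.7, so U = (20.656, -9.4135). FU is perpendicular to US, so US runs at -114.50°; with |US| = 16.0, S = (14.021, -23.973). ∠UST = 60.9° gives ST at 126.40° from the x-axis; with |ST| = 11.2, T = (7.3747, -14.958). ∠STM = 84.9° gives TM at 31.300° from the x-axis; with |TM| = 8.3, M = (14.467, -10.646). Then |FM| = |M − F| = 17.962.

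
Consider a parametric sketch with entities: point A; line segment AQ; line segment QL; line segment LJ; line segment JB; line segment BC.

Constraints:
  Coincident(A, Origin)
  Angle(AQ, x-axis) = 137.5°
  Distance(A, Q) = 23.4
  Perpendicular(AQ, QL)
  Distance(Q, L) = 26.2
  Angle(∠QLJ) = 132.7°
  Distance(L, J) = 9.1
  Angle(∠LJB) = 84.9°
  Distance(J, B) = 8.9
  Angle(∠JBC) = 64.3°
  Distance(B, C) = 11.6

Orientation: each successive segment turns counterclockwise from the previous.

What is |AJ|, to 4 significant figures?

36.43

A is at the origin; AQ runs at 137.5° with length 23.4, so Q = (-17.25, 15.81). The perpendicularity gives QL at right angles to AQ, so QL runs at -132.5°; with |QL| = 26.2, L = (-34.95, -3.508). ∠QLJ = 132.7° gives LJ at -85.20° from the x-axis; with |LJ| = 9.1, J = (-34.19, -12.58). Then |AJ| = |J − A| = 36.43.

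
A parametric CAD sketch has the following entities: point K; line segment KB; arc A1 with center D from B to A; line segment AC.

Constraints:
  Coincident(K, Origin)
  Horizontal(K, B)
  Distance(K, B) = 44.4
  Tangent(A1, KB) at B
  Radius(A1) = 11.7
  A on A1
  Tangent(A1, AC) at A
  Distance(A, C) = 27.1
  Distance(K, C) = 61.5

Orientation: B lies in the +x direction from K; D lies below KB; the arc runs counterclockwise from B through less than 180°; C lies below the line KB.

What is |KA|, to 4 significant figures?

37.80

Checks: K = (0.00, 0.00) ✓; ∠(DB, BK) = 90.00° ✓; |DB| = 11.70 ✓; |DA| = 11.70 ✓; ∠(DA, AC) = 90.00° ✓; |AC| = 27.10 ✓; |KC| = 61.50 ✓.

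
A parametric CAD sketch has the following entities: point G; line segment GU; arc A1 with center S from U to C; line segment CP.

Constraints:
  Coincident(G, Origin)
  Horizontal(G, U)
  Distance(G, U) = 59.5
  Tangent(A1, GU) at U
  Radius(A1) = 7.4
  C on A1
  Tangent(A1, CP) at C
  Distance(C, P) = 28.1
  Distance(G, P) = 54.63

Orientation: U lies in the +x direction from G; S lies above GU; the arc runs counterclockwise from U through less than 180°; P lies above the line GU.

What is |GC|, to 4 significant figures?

65.84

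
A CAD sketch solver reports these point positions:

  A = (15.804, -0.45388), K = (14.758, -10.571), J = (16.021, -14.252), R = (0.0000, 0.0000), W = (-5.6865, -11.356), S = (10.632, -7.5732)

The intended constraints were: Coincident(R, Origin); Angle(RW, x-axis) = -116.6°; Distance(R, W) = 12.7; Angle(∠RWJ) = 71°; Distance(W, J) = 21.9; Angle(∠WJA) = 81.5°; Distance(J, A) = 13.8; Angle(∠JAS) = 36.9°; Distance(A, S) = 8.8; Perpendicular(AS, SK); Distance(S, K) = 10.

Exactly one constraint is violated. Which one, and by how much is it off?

Distance(S, K) = 10 — off by 4.90.

R = (0.00, 0.00) ✓; RW at -116.6° ✓; |RW| = 12.70 ✓; ∠RWJ = 71.00° ✓; |WJ| = 21.90 ✓; ∠WJA = 81.50° ✓; |JA| = 13.80 ✓; ∠JAS = 36.90° ✓; |AS| = 8.800 ✓; ∠(AS, SK) = 90.00° ✓; |SK| = 5.100 ✗.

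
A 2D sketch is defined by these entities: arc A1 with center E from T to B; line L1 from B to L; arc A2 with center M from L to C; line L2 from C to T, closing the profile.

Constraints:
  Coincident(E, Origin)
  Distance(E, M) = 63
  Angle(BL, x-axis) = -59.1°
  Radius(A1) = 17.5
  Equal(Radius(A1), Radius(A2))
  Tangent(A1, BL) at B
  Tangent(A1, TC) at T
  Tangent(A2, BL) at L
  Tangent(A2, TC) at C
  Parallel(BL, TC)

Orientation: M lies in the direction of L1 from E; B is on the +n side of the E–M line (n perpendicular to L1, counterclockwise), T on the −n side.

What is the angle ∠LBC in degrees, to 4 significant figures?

29.05°

Tangency of A1 to both parallel lines with radius 17.5 puts B and T at E ± 17.5·n: B = (15.02, 8.987), T = (-15.02, -8.987). Equal radii place L and C the same way about M: L = M + 17.5·n = (47.37, -45.07), C = M − 17.5·n = (17.34, -63.05). Then cos ∠LBC = BL·BC / (|BL||BC|), giving 29.05°.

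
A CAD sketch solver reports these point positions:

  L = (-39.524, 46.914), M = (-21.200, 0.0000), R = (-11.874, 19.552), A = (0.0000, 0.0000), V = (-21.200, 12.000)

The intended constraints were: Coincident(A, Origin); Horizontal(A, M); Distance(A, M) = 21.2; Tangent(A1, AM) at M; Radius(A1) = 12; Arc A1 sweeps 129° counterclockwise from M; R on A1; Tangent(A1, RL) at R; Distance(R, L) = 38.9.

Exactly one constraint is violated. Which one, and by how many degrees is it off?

Tangent(A1, RL) at R — off by 6.30°.

A = (0.00, 0.00) ✓; A.y = 0.00, M.y = 0.00 ✓; |AM| = 21.20 ✓; ∠(VM, MA) = 90.00° ✓; |VM| = 12.00 ✓; bearing(V→R) − bearing(V→M) = 129.0° ✓; |VR| = 12.00 ✓; ∠(VR, RL) = 83.70° ✗; |RL| = 38.90 ✓.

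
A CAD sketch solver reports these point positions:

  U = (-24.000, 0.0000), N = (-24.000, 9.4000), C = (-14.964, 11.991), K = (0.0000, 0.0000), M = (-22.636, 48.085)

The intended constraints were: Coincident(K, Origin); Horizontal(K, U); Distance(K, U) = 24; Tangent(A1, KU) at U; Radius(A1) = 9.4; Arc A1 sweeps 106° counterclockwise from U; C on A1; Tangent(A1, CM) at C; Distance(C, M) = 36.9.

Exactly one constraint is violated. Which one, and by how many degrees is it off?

Tangent(A1, CM) at C — off by 4.00°.

K = (0.00, 0.00) ✓; K.y = 0.00, U.y = 0.00 ✓; |KU| = 24.00 ✓; ∠(NU, UK) = 90.00° ✓; |NU| = 9.400 ✓; bearing(N→C) − bearing(N→U) = 106.0° ✓; |NC| = 9.400 ✓; ∠(NC, CM) = 94.00° ✗; |CM| = 36.90 ✓.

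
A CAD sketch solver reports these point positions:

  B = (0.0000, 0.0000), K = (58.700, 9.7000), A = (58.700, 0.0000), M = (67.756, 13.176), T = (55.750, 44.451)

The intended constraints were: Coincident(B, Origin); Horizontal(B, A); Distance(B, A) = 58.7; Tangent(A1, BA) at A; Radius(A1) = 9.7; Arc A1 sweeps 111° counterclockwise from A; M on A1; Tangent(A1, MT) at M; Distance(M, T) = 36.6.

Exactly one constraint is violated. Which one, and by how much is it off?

Distance(M, T) = 36.6 — off by 3.10.

B = (0.00, 0.00) ✓; B.y = 0.00, A.y = 0.00 ✓; |BA| = 58.70 ✓; ∠(KA, AB) = 90.00° ✓; |KA| = 9.700 ✓; bearing(K→M) − bearing(K→A) = 111.0° ✓; |KM| = 9.700 ✓; ∠(KM, MT) = 90.00° ✓; |MT| = 33.50 ✗.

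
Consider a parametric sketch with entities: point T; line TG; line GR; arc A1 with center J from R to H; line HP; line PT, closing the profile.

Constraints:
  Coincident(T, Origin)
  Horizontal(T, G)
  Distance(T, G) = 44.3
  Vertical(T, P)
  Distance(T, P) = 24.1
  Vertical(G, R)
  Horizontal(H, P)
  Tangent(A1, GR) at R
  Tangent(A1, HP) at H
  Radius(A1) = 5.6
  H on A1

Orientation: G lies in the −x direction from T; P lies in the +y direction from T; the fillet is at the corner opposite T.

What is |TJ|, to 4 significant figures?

42.89

T and P share the same x with |TP| = 24.1 and P on the +y side, so P = (0.000, 24.10). The virtual corner opposite T is at (-44.30, 24.10). A1 meets GR tangentially, so JR is at right angles to GR and A1 meets HP tangentially, so JH is at right angles to HP, with radius 5.6, so the center J sits 5.6 in from both sides at J = (-38.70, 18.50). Then |TJ| = |J − T| = 42.89.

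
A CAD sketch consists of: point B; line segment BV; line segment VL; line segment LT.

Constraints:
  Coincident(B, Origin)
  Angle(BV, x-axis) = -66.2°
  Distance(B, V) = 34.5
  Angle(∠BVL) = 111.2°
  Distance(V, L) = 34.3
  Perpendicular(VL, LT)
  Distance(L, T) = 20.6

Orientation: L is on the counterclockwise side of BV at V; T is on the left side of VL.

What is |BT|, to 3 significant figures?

48.2

∠BVL = 111.2°, so VL runs at -66.2° + (180° − 111.2°) = 2.60° from the x-axis; with |VL| = 34.3, L = V + 34.3·(cos 2.60°, sin 2.60°) = (48.2, -30.0). VL ⟂ LT; with |LT| = 20.6 on the left of VL, T = L + 20.6·(-0.0454, 0.999) = (47.3, -9.43). Then |BT| = |T − B| = 48.2.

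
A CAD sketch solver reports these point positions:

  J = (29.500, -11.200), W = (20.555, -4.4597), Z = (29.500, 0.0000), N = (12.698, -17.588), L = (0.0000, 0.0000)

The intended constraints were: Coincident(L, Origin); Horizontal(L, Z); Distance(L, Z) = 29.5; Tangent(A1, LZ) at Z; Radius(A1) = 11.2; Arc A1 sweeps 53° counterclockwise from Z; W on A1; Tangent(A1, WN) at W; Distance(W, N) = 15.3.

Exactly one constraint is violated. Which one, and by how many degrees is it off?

Tangent(A1, WN) at W — off by 6.10°.

L = (0.00, 0.00) ✓; L.y = 0.00, Z.y = 0.00 ✓; |LZ| = 29.50 ✓; ∠(JZ, ZL) = 90.00° ✓; |JZ| = 11.20 ✓; bearing(J→W) − bearing(J→Z) = 53.00° ✓; |JW| = 11.20 ✓; ∠(JW, WN) = 83.90° ✗; |WN| = 15.30 ✓.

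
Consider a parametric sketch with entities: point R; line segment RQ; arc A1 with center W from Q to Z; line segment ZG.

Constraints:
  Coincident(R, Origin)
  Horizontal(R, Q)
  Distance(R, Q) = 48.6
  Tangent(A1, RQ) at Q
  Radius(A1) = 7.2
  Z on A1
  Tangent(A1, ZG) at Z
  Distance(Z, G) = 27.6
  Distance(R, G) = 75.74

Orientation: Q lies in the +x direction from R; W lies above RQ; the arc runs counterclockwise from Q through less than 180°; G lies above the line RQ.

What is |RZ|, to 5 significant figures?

54.135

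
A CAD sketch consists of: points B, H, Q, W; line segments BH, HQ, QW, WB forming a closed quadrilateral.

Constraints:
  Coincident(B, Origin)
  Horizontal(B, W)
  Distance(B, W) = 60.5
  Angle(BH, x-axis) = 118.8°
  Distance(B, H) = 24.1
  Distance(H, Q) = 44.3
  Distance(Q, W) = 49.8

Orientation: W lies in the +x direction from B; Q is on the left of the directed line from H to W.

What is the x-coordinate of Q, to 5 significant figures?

29.079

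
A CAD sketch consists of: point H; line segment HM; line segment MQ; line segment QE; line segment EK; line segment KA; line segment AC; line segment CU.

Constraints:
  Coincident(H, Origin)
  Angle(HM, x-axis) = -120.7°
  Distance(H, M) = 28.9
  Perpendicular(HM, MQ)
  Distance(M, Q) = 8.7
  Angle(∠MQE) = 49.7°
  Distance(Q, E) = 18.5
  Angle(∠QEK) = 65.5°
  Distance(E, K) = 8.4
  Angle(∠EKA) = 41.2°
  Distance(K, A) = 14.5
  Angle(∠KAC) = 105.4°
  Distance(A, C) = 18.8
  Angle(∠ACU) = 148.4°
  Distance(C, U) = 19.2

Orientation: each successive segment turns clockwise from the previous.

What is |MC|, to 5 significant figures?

31.150

∠EKA = 41.2° gives KA at 125.70° from the x-axis; with |KA| = 14.5, A = (-14.010, -10.971). ∠KAC = 105.4° gives AC at 51.100° from the x-axis; with |AC| = 18.8, C = (-2.2041, 3.6599). Then |MC| = |C − M| = 31.150.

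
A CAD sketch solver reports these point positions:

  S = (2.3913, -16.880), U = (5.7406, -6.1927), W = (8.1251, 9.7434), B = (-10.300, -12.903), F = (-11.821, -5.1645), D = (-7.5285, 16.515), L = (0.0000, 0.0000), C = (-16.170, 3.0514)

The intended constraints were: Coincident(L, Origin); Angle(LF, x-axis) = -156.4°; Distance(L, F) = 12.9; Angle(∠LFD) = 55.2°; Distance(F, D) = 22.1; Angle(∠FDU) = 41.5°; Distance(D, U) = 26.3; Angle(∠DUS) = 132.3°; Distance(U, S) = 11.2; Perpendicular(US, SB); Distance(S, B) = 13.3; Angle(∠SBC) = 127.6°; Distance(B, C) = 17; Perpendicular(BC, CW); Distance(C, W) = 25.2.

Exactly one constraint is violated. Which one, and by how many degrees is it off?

Perpendicular(BC, CW) — off by 4.80°.

L = (0.00, 0.00) ✓; LF at -156.4° ✓; |LF| = 12.90 ✓; ∠LFD = 55.20° ✓; |FD| = 22.10 ✓; ∠FDU = 41.50° ✓; |DU| = 26.30 ✓; ∠DUS = 132.3° ✓; |US| = 11.20 ✓; ∠(US, SB) = 90.00° ✓; |SB| = 13.30 ✓; ∠SBC = 127.6° ✓; |BC| = 17.00 ✓; ∠(BC, CW) = 94.80° ✗; |CW| = 25.20 ✓.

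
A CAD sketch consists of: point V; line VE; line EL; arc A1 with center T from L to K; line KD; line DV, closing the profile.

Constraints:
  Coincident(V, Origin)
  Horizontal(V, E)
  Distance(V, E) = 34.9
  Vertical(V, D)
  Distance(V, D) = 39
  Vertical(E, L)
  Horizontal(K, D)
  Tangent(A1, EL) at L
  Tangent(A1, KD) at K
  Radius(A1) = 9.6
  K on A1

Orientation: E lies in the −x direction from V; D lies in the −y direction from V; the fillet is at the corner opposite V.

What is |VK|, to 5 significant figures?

46.488

The virtual corner opposite V is at (-34.900, -39.000). A1 meets EL tangentially, so TL is at right angles to EL and tangency of A1 to KD means the radius TK is perpendicular to KD, with radius 9.6, so the center T sits 9.6 in from both sides at T = (-25.300, -29.400). That places the tangent points at L = (-34.900, -29.400) on EL and K = (-25.300, -39.000) on KD. Then |VK| = |K − V| = 46.488.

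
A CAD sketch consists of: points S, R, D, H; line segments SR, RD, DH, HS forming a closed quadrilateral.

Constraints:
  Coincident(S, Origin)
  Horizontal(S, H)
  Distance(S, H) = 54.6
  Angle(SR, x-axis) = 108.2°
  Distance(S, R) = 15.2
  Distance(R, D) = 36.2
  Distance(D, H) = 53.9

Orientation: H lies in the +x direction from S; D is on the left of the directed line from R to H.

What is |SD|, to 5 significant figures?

45.597

S is at the origin; S and H share the same y with |SH| = 54.6 and H in +x, so H = (54.6, 0). SR runs at 108.2° with |SR| = 15.2, so R = (-4.7475, 14.440). D is determined by |RD| = 36.2 and |DH| = 53.9 together: it lies at the intersection of circle(R, 36.2) and circle(H, 53.9). With |RH| = 61.079, the foot of the radical line on RH is 17.484 from R and the perpendicular offset is √(36.2² − 17.484²) = 31.698. Taking the left-of-RH solution: D = (19.735, 41.105).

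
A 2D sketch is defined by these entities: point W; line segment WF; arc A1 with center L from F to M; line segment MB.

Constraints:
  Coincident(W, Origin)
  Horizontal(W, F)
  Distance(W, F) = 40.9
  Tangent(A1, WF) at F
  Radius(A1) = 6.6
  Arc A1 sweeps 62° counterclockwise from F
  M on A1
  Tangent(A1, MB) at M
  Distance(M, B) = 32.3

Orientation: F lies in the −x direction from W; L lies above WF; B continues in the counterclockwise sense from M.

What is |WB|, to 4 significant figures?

37.71

W is at the origin; W and F share the same y with |WF| = 40.9 and F on the −x side, so F = (-40.90, 0.000). The tangent condition forces LF to be normal to WF, so L = F + (0, 6.6) = (-40.90, 6.600). On A1, F sits at bearing -90° from L; a 62° counterclockwise sweep puts M at bearing -28°, so M = L + 6.6·(cos -28°, sin -28°) = (-35.07, 3.501). Since A1 is tangent to MB there, LM ⟂ MB, so MB runs along (−sin -28°, cos -28°); with |MB| = 32.3, B = (-19.91, 32.02). Then |WB| = |B − W| = 37.71.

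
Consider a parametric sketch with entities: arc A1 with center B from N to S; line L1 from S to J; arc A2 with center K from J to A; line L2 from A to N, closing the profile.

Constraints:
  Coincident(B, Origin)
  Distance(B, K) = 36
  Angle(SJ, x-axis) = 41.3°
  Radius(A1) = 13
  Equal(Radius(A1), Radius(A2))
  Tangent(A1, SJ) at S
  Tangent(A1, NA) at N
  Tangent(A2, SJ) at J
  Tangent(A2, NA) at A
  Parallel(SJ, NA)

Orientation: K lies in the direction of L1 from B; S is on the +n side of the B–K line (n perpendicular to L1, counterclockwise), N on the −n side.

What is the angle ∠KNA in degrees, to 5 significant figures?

19.855°

The slot axis is L1's direction at 41.3°, so u = (cos 41.3°, sin 41.3°) = (0.75126, 0.66000) and n = (−sin 41.3°, cos 41.3°) = (-0.66000, 0.75126). B is at the origin and K lies 36.0 along u from B, so K = 36.0·u = (27.046, 23.760). Tangency of A1 to both parallel lines with radius 13.0 puts S and N at B ± 13.0·n: S = (-8.5800, 9.7664), N = (8.5800, -9.7664). Equal radii place J and A the same way about K: J = K + 13.0·n = (18.465, 33.526), A = K − 13.0·n = (35.626, 13.994). Then cos ∠KNA = NK·NA / (|NK||NA|), giving 19.855°.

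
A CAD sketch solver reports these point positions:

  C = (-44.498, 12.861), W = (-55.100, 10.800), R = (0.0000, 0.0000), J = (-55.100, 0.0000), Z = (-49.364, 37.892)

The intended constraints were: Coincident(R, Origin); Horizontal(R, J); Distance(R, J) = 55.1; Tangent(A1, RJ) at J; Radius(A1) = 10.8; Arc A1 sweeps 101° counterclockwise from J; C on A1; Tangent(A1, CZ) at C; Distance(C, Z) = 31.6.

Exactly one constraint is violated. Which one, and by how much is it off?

Distance(C, Z) = 31.6 — off by 6.10.

R = (0.00, 0.00) ✓; R.y = 0.00, J.y = 0.00 ✓; |RJ| = 55.10 ✓; ∠(WJ, JR) = 90.00° ✓; |WJ| = 10.80 ✓; bearing(W→C) − bearing(W→J) = 101.0° ✓; |WC| = 10.80 ✓; ∠(WC, CZ) = 90.00° ✓; |CZ| = 25.50 ✗.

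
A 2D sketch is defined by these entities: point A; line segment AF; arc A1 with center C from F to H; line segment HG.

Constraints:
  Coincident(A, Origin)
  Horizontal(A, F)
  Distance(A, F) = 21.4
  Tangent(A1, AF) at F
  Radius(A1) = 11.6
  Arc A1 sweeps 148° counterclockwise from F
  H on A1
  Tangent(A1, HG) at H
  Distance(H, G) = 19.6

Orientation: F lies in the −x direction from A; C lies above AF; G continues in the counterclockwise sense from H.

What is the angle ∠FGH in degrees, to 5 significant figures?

39.781°

A is at the origin; A and F share the same y with |AF| = 21.4 and F on the −x side, so F = (-21.400, 0.0000). The tangent condition forces CF to be normal to AF, so C = F + (0, 11.6) = (-21.400, 11.600). On A1, F sits at bearing -90° from C; a 148° counterclockwise sweep puts H at bearing 58°, so H = C + 11.6·(cos 58°, sin 58°) = (-15.253, 21.437). Since A1 is tangent to HG there, CH ⟂ HG, so HG runs along (−sin 58°, cos 58°); with |HG| = 19.6, G = (-31.875, 31.824). Then cos ∠FGH = GF·GH / (|GF||GH|), giving 39.781°.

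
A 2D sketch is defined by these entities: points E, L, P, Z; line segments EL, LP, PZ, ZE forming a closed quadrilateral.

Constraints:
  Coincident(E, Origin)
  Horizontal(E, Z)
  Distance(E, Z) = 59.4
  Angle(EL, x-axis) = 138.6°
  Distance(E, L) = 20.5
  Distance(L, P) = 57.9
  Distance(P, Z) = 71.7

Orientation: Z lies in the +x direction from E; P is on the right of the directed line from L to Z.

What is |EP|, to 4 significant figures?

41.93

E is at the origin; EZ is horizontal with |EZ| = 59.4 and Z in +x, so Z = (59.4, 0). EL runs at 138.6° with |EL| = 20.5, so L = (-15.38, 13.56). P is determined by |LP| = 57.9 and |PZ| = 71.7 together: it lies at the intersection of circle(L, 57.9) and circle(Z, 71.7). With |LZ| = 76.00, the foot of the radical line on LZ is 26.23 from L and the perpendicular offset is √(57.9² − 26.23²) = 51.62. Taking the right-of-LZ solution: P = (1.225, -41.91).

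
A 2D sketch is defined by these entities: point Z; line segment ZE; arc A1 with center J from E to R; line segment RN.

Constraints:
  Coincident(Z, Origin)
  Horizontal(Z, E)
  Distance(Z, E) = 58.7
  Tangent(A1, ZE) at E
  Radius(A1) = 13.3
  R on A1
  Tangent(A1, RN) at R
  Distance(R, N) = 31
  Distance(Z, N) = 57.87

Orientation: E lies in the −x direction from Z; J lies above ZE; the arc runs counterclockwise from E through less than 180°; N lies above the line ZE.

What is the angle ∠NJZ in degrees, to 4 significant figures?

69.66°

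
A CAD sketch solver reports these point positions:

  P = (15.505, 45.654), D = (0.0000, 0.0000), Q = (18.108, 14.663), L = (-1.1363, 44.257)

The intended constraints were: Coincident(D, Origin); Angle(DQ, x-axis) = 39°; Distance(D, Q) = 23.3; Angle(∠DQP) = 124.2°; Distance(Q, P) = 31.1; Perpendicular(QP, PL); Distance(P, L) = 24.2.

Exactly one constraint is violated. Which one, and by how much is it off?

Distance(P, L) = 24.2 — off by 7.50.

D = (0.00, 0.00) ✓; DQ at 39.00° ✓; |DQ| = 23.30 ✓; ∠DQP = 124.2° ✓; |QP| = 31.10 ✓; ∠(QP, PL) = 90.00° ✓; |PL| = 16.70 ✗.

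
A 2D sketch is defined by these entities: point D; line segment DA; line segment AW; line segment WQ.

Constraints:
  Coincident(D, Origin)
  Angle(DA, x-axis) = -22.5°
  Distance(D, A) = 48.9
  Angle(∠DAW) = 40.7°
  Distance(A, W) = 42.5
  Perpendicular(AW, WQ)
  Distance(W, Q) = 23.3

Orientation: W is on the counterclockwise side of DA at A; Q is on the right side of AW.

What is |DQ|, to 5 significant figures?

55.454

∠DAW = 40.7°, so AW runs at -22.5° + (180° − 40.7°) = 116.80° from the x-axis; with |AW| = 42.5, W = A + 42.5·(cos 116.80°, sin 116.80°) = (26.015, 19.222). AW ⟂ WQ; with |WQ| = 23.3 on the right of AW, Q = W + 23.3·(0.89259, 0.45088) = (46.813, 29.727). Then |DQ| = |Q − D| = 55.454.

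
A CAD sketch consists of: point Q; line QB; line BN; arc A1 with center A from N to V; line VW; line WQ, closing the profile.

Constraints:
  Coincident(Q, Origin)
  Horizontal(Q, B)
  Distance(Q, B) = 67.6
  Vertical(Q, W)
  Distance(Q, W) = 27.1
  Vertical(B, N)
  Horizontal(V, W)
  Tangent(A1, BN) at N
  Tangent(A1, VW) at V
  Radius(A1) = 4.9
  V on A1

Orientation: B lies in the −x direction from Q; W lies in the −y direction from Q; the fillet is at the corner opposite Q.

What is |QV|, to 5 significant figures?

68.306

Q is at the origin; Q and B share the same y with |QB| = 67.6 and B on the −x side, so B = (-67.600, 0.0000). QW is vertical with |QW| = 27.1 and W on the −y side, so W = (0.0000, -27.100). The virtual corner opposite Q is at (-67.600, -27.100). A1 meets BN tangentially, so AN is at right angles to BN and tangency of A1 to VW means the radius AV is perpendicular to VW, with radius 4.9, so the center A sits 4.9 in from both sides at A = (-62.700, -22.200). That places the tangent points at N = (-67.600, -22.200) on BN and V = (-62.700, -27.100) on VW. Then |QV| = |V − Q| = 68.306.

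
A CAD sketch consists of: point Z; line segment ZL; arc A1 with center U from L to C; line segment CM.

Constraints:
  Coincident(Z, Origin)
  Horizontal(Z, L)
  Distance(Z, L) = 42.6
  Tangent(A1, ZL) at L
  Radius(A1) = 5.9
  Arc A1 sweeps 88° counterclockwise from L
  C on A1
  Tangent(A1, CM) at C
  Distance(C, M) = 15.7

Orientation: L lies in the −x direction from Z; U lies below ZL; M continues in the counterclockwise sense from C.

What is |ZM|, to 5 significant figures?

53.504

Z is at the origin; Z and L share the same y with |ZL| = 42.6 and L on the −x side, so L = (-42.600, 0.0000). A1 meets ZL tangentially, so UL is at right angles to ZL, so U = L + (0, -5.9) = (-42.600, -5.9000). On A1, L sits at bearing 90° from U; an 88° counterclockwise sweep puts C at bearing 178°, so C = U + 5.9·(cos 178°, sin 178°) = (-48.496, -5.6941). Tangency of A1 to CM means the radius UC is perpendicular to CM, so CM runs along (−sin 178°, cos 178°); with |CM| = 15.7, M = (-49.044, -21.385). Then |ZM| = |M − Z| = 53.504.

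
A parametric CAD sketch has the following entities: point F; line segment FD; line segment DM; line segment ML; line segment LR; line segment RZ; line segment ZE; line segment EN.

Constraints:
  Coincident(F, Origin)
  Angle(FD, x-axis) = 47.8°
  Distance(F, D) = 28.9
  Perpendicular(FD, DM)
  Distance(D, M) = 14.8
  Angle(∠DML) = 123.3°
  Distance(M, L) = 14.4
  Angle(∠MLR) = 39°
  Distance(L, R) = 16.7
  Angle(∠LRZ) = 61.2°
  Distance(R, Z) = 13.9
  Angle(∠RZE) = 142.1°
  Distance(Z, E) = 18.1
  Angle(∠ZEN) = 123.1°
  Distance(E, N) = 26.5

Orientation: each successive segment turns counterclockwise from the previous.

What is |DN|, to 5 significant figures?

53.983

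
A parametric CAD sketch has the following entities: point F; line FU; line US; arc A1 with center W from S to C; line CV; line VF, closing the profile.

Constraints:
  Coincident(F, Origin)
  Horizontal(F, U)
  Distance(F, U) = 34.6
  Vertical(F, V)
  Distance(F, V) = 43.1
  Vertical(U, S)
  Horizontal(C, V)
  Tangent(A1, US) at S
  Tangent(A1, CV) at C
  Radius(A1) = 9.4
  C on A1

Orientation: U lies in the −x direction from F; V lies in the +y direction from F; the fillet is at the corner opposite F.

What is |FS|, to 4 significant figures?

48.30

F is at the origin; FU is horizontal with |FU| = 34.6 and U on the −x side, so U = (-34.60, 0.000). F and V share the same x with |FV| = 43.1 and V on the +y side, so V = (0.000, 43.10). The virtual corner opposite F is at (-34.60, 43.10). Tangency of A1 to US means the radius WS is perpendicular to US and tangency of A1 to CV means the radius WC is perpendicular to CV, with radius 9.4, so the center W sits 9.4 in from both sides at W = (-25.20, 33.70). That places the tangent points at S = (-34.60, 33.70) on US and C = (-25.20, 43.10) on CV. Then |FS| = |S − F| = 48.30.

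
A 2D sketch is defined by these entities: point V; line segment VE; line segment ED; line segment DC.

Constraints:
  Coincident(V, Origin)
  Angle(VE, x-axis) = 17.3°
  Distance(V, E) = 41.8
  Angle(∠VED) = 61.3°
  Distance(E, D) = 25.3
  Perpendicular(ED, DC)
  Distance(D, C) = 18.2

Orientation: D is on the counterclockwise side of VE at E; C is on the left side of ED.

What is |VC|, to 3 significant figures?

19.2

V is at the origin; VE runs at 17.3° with length 41.8, so E = 41.8·(cos 17.3°, sin 17.3°) = (39.9, 12.4). ∠VED = 61.3°, so ED runs at 17.3° + (180° − 61.3°) = 136° from the x-axis; with |ED| = 25.3, D = E + 25.3·(cos 136°, sin 136°) = (21.7, 30.0). The perpendicularity gives DC at right angles to ED; with |DC| = 18.2 on the left of ED, C = D + 18.2·(-0.695, -0.719) = (9.07, 16.9). Then |VC| = |C − V| = 19.2.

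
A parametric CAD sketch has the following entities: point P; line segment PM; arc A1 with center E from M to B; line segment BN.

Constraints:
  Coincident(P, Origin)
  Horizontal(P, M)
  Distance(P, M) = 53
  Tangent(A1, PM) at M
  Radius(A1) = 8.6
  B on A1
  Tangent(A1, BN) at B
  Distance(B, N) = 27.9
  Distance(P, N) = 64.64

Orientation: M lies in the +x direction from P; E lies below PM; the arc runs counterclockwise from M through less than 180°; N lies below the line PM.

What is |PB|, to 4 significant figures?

46.06

P is at the origin; P and M share the same y with |PM| = 53.0 and M on the +x side, so M = (53.00, 0.000). The tangent condition forces EM to be normal to PM, so E = M + (0, -8.6) = (53.00, -8.600). Since EB ⟂ BN (tangency), |EN| = √(8.6² + 27.9²) = 29.20 regardless of where B sits on A1. So N lies on both circle(P, 64.64) and circle(E, 29.20); the below-PM intersection is N = (52.44, -37.79). B is the foot of the tangent from N: B = (44.73, -10.98).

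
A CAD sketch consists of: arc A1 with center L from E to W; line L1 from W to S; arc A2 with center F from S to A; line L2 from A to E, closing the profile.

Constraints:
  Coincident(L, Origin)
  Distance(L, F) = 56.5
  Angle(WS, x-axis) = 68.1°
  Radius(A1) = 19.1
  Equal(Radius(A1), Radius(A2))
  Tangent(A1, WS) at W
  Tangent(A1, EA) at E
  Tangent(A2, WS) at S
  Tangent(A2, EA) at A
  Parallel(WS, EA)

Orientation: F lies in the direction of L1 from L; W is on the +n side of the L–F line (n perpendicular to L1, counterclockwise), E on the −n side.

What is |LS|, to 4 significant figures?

59.64

The slot axis is L1's direction at 68.1°, so u = (cos 68.1°, sin 68.1°) = (0.3730, 0.9278) and n = (−sin 68.1°, cos 68.1°) = (-0.9278, 0.3730). L is at the origin and F lies 56.5 along u from L, so F = 56.5·u = (21.07, 52.42). Tangency of A1 to both parallel lines with radius 19.1 puts W and E at L ± 19.1·n: W = (-17.72, 7.124), E = (17.72, -7.124). Equal radii place S and A the same way about F: S = F + 19.1·n = (3.352, 59.55), A = F − 19.1·n = (38.80, 45.30). Then |LS| = |S − L| = 59.64.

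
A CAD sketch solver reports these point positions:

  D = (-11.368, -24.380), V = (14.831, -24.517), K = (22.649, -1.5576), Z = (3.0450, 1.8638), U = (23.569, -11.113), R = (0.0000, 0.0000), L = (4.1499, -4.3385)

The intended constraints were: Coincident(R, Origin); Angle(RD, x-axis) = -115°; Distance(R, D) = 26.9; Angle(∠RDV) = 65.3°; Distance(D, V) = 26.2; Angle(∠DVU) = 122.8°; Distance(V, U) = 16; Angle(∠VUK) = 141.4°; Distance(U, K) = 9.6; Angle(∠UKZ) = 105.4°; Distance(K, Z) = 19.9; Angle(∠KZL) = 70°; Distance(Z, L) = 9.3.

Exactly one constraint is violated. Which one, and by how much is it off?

Distance(Z, L) = 9.3 — off by 3.00.

R = (0.00, 0.00) ✓; RD at -115.0° ✓; |RD| = 26.90 ✓; ∠RDV = 65.30° ✓; |DV| = 26.20 ✓; ∠DVU = 122.8° ✓; |VU| = 16.00 ✓; ∠VUK = 141.4° ✓; |UK| = 9.600 ✓; ∠UKZ = 105.4° ✓; |KZ| = 19.90 ✓; ∠KZL = 70.00° ✓; |ZL| = 6.300 ✗.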